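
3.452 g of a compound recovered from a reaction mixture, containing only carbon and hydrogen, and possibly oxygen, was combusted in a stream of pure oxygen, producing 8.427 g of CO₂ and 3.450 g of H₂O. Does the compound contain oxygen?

mol C = 8.427 g CO₂ ÷ 44.009 g/mol = 0.19148 mol
mol H = 2 × 3.450 g H₂O ÷ 18.015 g/mol = 0.38301 mol
C and H account for only 2.6860 g of the 3.452 g sample; the remaining 0.76601 g must be oxygen.

yes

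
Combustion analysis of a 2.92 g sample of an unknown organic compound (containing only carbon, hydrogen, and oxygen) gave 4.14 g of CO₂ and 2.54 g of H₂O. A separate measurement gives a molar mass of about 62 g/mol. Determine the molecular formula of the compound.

mol C = 4.14 g CO₂ ÷ 44.009 g/mol = 0.09407 mol
mol H = 2 × 2.54 g H₂O ÷ 18.015 g/mol = 0.2820 mol
mass O = 2.92 − (1.130 + 0.2842) = 1.506 g → mol O = 1.506 ÷ 15.999 = 0.09412 mol
Divide by the smallest (0.09407 mol): C 1.000, H 2.998, O 1.001
Empirical formula: CH3O
Empirical-formula mass = 31.03 g/mol; 62 ÷ 31.03 ≈ 2, so the molecular formula is C2H6O2.

C2H6O2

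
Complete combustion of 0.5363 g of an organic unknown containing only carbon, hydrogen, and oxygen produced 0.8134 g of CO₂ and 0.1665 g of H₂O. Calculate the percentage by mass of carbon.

mol C = 0.8134 g CO₂ ÷ 44.009 g/mol = 0.018483 mol
mol H = 2 × 0.1665 g H₂O ÷ 18.015 g/mol = 0.018485 mol
mass O = 0.5363 − (0.22199 + 0.018632) = 0.29567 g → mol O = 0.29567 ÷ 15.999 = 0.018481 mol
mass % C = 0.22199 g ÷ 0.5363 g × 100%

41.39%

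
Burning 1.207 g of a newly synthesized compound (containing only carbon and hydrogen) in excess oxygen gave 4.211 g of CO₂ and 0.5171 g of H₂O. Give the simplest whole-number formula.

mol C = 4.211 g CO₂ ÷ 44.009 g/mol = 0.095685 mol
mol H = 2 × 0.5171 g H₂O ÷ 18.015 g/mol = 0.057408 mol
Divide by the smallest (0.057408 mol): C 1.667, H 1.000
Multiplying each by 3 gives whole numbers: C 5.00, H 3.00

C5H3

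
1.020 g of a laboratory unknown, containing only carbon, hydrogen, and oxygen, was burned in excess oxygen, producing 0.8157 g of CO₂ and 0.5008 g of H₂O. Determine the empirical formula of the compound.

mol C = 0.8157 g CO₂ ÷ 44.009 g/mol = 0.018535 mol
mol H = 2 × 0.5008 g H₂O ÷ 18.015 g/mol = 0.055598 mol
mass O = 1.020 − (0.22262 + 0.056043) = 0.74134 g → mol O = 0.74134 ÷ 15.999 = 0.046336 mol
Divide by the smallest (0.018535 mol): C 1.000, H 3.000, O 2.500
Multiplying each by 2 gives whole numbers: C 2.00, H 6.00, O 5.00

C2H6O5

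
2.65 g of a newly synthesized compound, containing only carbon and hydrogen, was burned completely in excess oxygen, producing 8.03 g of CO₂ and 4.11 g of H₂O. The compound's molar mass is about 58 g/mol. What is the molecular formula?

C4H10

mol C = 8.03 g CO₂ ÷ 44.009 g/mol = 0.1825 mol
mol H = 2 × 4.11 g H₂O ÷ 18.015 g/mol = 0.4563 mol
Divide by the smallest (0.1825 mol): C 1.000, H 2.501
Multiplying each by 2 gives whole numbers: C 2.00, H 5.00
Empirical formula: C2H5
Empirical-formula mass = 29.06 g/mol; 58 ÷ 29.06 ≈ 2, so the molecular formula is C4H10.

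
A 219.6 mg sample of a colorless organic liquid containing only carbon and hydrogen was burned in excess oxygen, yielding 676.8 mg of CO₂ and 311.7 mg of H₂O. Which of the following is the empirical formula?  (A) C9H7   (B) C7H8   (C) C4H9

(C) C4H9

mol C = 0.6768 g CO₂ ÷ 44.009 g/mol = 0.015379 mol
mol H = 2 × 0.3117 g H₂O ÷ 18.015 g/mol = 0.034604 mol
Divide by the smallest (0.015379 mol): C 1.000, H 2.250
Multiplying each by 4 gives whole numbers: C 4.00, H 9.00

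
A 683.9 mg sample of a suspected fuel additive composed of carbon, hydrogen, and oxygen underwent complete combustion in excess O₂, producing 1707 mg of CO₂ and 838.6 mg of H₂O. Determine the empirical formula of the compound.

C5H12O

mol C = 1.707 g CO₂ ÷ 44.009 g/mol = 0.038788 mol
mol H = 2 × 0.8386 g H₂O ÷ 18.015 g/mol = 0.093100 mol
mass O = 0.6839 − (0.46588 + 0.093845) = 0.12418 g → mol O = 0.12418 ÷ 15.999 = 0.0077616 mol
Divide by the smallest (0.0077616 mol): C 4.997, H 11.995, O 1.000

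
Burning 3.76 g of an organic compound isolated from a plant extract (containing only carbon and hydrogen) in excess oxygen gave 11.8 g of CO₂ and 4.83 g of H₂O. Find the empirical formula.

mol C = 11.8 g CO₂ ÷ 44.009 g/mol = 0.2681 mol
mol H = 2 × 4.83 g H₂O ÷ 18.015 g/mol = 0.5362 mol
Divide by the smallest (0.2681 mol): C 1.000, H 2.000

CH2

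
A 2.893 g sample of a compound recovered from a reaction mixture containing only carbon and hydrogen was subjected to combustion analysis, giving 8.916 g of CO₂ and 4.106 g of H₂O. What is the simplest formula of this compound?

mol C = 8.916 g CO₂ ÷ 44.009 g/mol = 0.20259 mol
mol H = 2 × 4.106 g H₂O ÷ 18.015 g/mol = 0.45584 mol
Divide by the smallest (0.20259 mol): C 1.000, H 2.250
Multiplying each by 4 gives whole numbers: C 4.00, H 9.00

C4H9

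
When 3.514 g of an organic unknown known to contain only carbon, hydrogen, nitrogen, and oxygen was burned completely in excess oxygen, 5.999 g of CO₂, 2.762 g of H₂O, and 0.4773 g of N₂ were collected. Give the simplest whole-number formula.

C4H9NO2

mol C = 5.999 g CO₂ ÷ 44.009 g/mol = 0.13631 mol
mol H = 2 × 2.762 g H₂O ÷ 18.015 g/mol = 0.30663 mol
mol N = 2 × 0.4773 g N₂ ÷ 28.014 g/mol = 0.034076 mol
mass O = 3.514 − (1.6373 + 0.30909 + 0.47730) = 1.0904 g → mol O = 1.0904 ÷ 15.999 = 0.068152 mol
Divide by the smallest (0.034076 mol): C 4.000, H 8.999, N 1.000, O 2.000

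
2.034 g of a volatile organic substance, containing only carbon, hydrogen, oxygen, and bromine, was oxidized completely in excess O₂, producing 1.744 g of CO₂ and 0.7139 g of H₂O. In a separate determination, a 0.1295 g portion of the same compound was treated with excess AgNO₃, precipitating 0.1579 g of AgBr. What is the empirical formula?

mol C = 1.744 g CO₂ ÷ 44.009 g/mol = 0.039628 mol
mol H = 2 × 0.7139 g H₂O ÷ 18.015 g/mol = 0.079256 mol
From the AgBr data: mol Br per gram of compound = (0.1579 ÷ 187.772) ÷ 0.1295 = 0.0064935 mol/g, so in the 2.034 g combustion sample mol Br = 0.013208 mol
mass O = 2.034 − (0.47598 + 0.079890 + 1.0554) = 0.42277 g → mol O = 0.42277 ÷ 15.999 = 0.026425 mol
Divide by the smallest (0.013208 mol): C 3.000, H 6.001, Br 1.000, O 2.001

C3H6BrO2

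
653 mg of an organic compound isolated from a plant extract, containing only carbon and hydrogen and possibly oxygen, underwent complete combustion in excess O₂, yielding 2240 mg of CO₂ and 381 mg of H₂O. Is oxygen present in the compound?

mol C = 2.24 g CO₂ ÷ 44.009 g/mol = 0.05090 mol
mol H = 2 × 0.381 g H₂O ÷ 18.015 g/mol = 0.04230 mol
C and H together account for 0.6540 g — essentially the entire 0.653 g sample — so the compound contains no oxygen.

no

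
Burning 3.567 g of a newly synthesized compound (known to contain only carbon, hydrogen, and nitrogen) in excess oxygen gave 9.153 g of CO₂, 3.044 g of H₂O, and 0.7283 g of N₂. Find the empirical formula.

C8H13N2

mol C = 9.153 g CO₂ ÷ 44.009 g/mol = 0.20798 mol
mol H = 2 × 3.044 g H₂O ÷ 18.015 g/mol = 0.33794 mol
mol N = 2 × 0.7283 g N₂ ÷ 28.014 g/mol = 0.051995 mol
Divide by the smallest (0.051995 mol): C 4.000, H 6.499, N 1.000
Multiplying each by 2 gives whole numbers: C 8.00, H 13.00, N 2.00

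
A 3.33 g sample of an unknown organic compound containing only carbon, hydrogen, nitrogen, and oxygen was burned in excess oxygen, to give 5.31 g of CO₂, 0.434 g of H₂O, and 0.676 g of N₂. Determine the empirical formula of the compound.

C5H2N2O3

mol C = 5.31 g CO₂ ÷ 44.009 g/mol = 0.1207 mol
mol H = 2 × 0.434 g H₂O ÷ 18.015 g/mol = 0.04818 mol
mol N = 2 × 0.676 g N₂ ÷ 28.014 g/mol = 0.04826 mol
mass O = 3.33 − (1.449 + 0.04857 + 0.6760) = 1.156 g → mol O = 1.156 ÷ 15.999 = 0.07227 mol
Divide by the smallest (0.04818 mol): C 2.504, H 1.000, N 1.002, O 1.500
Multiplying each by 2 gives whole numbers: C 5.01, H 2.00, N 2.00, O 3.00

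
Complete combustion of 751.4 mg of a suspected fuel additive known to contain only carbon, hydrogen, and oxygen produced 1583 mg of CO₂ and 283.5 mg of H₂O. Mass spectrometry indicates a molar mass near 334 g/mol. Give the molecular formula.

C16H14O8

mol C = 1.583 g CO₂ ÷ 44.009 g/mol = 0.035970 mol
mol H = 2 × 0.2835 g H₂O ÷ 18.015 g/mol = 0.031474 mol
mass O = 0.7514 − (0.43203 + 0.031726) = 0.28764 g → mol O = 0.28764 ÷ 15.999 = 0.017979 mol
Divide by the smallest (0.017979 mol): C 2.001, H 1.751, O 1.000
Multiplying each by 4 gives whole numbers: C 8.00, H 7.00, O 4.00
Empirical formula: C8H7O4
Empirical-formula mass = 167.14 g/mol; 334 ÷ 167.14 ≈ 2, so the molecular formula is C16H14O8.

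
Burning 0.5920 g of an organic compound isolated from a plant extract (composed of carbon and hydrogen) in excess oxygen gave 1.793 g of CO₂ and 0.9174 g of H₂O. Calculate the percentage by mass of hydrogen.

17.34%

mol C = 1.793 g CO₂ ÷ 44.009 g/mol = 0.040742 mol
mol H = 2 × 0.9174 g H₂O ÷ 18.015 g/mol = 0.10185 mol
mass % H = 0.10266 g ÷ 0.5920 g × 100%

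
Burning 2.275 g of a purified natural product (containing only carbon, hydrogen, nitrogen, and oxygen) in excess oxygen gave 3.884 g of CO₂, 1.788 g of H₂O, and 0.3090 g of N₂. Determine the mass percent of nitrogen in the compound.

13.58%

mol C = 3.884 g CO₂ ÷ 44.009 g/mol = 0.088255 mol
mol H = 2 × 1.788 g H₂O ÷ 18.015 g/mol = 0.19850 mol
mol N = 2 × 0.3090 g N₂ ÷ 28.014 g/mol = 0.022060 mol
mass O = 2.275 − (1.0600 + 0.20009 + 0.30900) = 0.70588 g → mol O = 0.70588 ÷ 15.999 = 0.044120 mol
mass % N = 0.30900 g ÷ 2.275 g × 100%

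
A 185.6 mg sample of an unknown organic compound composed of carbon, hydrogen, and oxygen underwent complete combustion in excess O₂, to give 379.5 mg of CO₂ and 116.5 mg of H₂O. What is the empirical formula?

C2H3O

mol C = 0.3795 g CO₂ ÷ 44.009 g/mol = 0.0086232 mol
mol H = 2 × 0.1165 g H₂O ÷ 18.015 g/mol = 0.012934 mol
mass O = 0.1856 − (0.10357 + 0.013037) = 0.068989 g → mol O = 0.068989 ÷ 15.999 = 0.0043121 mol
Divide by the smallest (0.0043121 mol): C 2.000, H 2.999, O 1.000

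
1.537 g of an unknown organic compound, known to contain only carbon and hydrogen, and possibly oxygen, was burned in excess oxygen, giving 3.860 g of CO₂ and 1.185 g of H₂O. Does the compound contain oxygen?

mol C = 3.860 g CO₂ ÷ 44.009 g/mol = 0.087709 mol
mol H = 2 × 1.185 g H₂O ÷ 18.015 g/mol = 0.13156 mol
C and H account for only 1.1861 g of the 1.537 g sample; the remaining 0.35091 g must be oxygen.

yes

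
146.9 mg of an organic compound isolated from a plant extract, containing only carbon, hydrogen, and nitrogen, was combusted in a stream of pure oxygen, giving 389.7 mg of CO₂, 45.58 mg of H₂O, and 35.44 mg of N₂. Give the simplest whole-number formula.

mol C = 0.3897 g CO₂ ÷ 44.009 g/mol = 0.0088550 mol
mol H = 2 × 0.04558 g H₂O ÷ 18.015 g/mol = 0.0050602 mol
mol N = 2 × 0.03544 g N₂ ÷ 28.014 g/mol = 0.0025302 mol
Divide by the smallest (0.0025302 mol): C 3.500, H 2.000, N 1.000
Multiplying each by 2 gives whole numbers: C 7.00, H 4.00, N 2.00

C7H4N2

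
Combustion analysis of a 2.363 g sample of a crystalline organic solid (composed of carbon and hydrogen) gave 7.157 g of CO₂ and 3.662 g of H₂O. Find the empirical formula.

mol C = 7.157 g CO₂ ÷ 44.009 g/mol = 0.16263 mol
mol H = 2 × 3.662 g H₂O ÷ 18.015 g/mol = 0.40655 mol
Divide by the smallest (0.16263 mol): C 1.000, H 2.500
Multiplying each by 2 gives whole numbers: C 2.00, H 5.00

C2H5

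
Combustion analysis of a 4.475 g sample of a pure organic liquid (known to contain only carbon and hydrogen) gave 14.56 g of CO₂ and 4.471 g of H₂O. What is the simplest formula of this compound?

C2H3

mol C = 14.56 g CO₂ ÷ 44.009 g/mol = 0.33084 mol
mol H = 2 × 4.471 g H₂O ÷ 18.015 g/mol = 0.49636 mol
Divide by the smallest (0.33084 mol): C 1.000, H 1.500
Multiplying each by 2 gives whole numbers: C 2.00, H 3.00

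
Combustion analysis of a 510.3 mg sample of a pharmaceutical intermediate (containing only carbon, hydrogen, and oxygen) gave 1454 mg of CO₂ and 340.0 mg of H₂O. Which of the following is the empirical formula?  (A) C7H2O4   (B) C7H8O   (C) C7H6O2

(B) C7H8O

mol C = 1.454 g CO₂ ÷ 44.009 g/mol = 0.033039 mol
mol H = 2 × 0.3400 g H₂O ÷ 18.015 g/mol = 0.037746 mol
mass O = 0.5103 − (0.39683 + 0.038048) = 0.075424 g → mol O = 0.075424 ÷ 15.999 = 0.0047143 mol
Divide by the smallest (0.0047143 mol): C 7.008, H 8.007, O 1.000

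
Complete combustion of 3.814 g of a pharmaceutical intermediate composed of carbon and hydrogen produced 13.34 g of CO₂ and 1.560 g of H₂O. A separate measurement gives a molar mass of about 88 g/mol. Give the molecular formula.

mol C = 13.34 g CO₂ ÷ 44.009 g/mol = 0.30312 mol
mol H = 2 × 1.560 g H₂O ÷ 18.015 g/mol = 0.17319 mol
Divide by the smallest (0.17319 mol): C 1.750, H 1.000
Multiplying each by 4 gives whole numbers: C 7.00, H 4.00
Empirical formula: C7H4
Empirical-formula mass = 88.11 g/mol; 88 ÷ 88.11 ≈ 1, so the molecular formula is C7H4.

C7H4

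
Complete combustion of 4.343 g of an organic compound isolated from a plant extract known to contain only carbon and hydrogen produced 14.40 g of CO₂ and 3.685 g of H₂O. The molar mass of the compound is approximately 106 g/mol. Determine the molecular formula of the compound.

mol C = 14.40 g CO₂ ÷ 44.009 g/mol = 0.32721 mol
mol H = 2 × 3.685 g H₂O ÷ 18.015 g/mol = 0.40910 mol
Divide by the smallest (0.32721 mol): C 1.000, H 1.250
Multiplying each by 4 gives whole numbers: C 4.00, H 5.00
Empirical formula: C4H5
Empirical-formula mass = 53.08 g/mol; 106 ÷ 53.08 ≈ 2, so the molecular formula is C8H10.

C8H10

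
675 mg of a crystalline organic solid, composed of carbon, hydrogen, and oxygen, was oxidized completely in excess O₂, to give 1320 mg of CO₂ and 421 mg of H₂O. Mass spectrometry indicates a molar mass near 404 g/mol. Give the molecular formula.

mol C = 1.32 g CO₂ ÷ 44.009 g/mol = 0.02999 mol
mol H = 2 × 0.421 g H₂O ÷ 18.015 g/mol = 0.04674 mol
mass O = 0.675 − (0.3603 + 0.04711) = 0.2676 g → mol O = 0.2676 ÷ 15.999 = 0.01673 mol
Divide by the smallest (0.01673 mol): C 1.793, H 2.794, O 1.000
Multiplying each by 5 gives whole numbers: C 8.97, H 13.97, O 5.00
Empirical formula: C9H14O5
Empirical-formula mass = 202.21 g/mol; 404 ÷ 202.21 ≈ 2, so the molecular formula is C18H28O10.

C18H28O10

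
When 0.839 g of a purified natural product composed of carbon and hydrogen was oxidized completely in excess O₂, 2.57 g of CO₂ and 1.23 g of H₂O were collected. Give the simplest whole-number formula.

mol C = 2.57 g CO₂ ÷ 44.009 g/mol = 0.05840 mol
mol H = 2 × 1.23 g H₂O ÷ 18.015 g/mol = 0.1366 mol
Divide by the smallest (0.05840 mol): C 1.000, H 2.338
Multiplying each by 3 gives whole numbers: C 3.00, H 7.02

C3H7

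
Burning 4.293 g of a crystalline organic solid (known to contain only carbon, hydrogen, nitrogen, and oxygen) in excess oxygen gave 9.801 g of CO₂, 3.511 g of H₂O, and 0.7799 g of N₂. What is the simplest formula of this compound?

mol C = 9.801 g CO₂ ÷ 44.009 g/mol = 0.22270 mol
mol H = 2 × 3.511 g H₂O ÷ 18.015 g/mol = 0.38979 mol
mol N = 2 × 0.7799 g N₂ ÷ 28.014 g/mol = 0.055679 mol
mass O = 4.293 − (2.6749 + 0.39290 + 0.77990) = 0.44529 g → mol O = 0.44529 ÷ 15.999 = 0.027833 mol
Divide by the smallest (0.027833 mol): C 8.002, H 14.005, N 2.001, O 1.000

C8H14N2O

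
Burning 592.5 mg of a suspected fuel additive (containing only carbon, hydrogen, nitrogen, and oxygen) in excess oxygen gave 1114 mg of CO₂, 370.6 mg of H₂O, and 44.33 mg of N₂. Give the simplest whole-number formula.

mol C = 1.114 g CO₂ ÷ 44.009 g/mol = 0.025313 mol
mol H = 2 × 0.3706 g H₂O ÷ 18.015 g/mol = 0.041143 mol
mol N = 2 × 0.04433 g N₂ ÷ 28.014 g/mol = 0.0031648 mol
mass O = 0.5925 − (0.30403 + 0.041473 + 0.044330) = 0.20266 g → mol O = 0.20266 ÷ 15.999 = 0.012667 mol
Divide by the smallest (0.0031648 mol): C 7.998, H 13.000, N 1.000, O 4.002

C8H13NO4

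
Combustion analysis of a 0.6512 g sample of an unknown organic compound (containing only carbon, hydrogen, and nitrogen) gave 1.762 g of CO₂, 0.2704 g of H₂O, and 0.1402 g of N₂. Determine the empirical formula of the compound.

C4H3N

mol C = 1.762 g CO₂ ÷ 44.009 g/mol = 0.040037 mol
mol H = 2 × 0.2704 g H₂O ÷ 18.015 g/mol = 0.030019 mol
mol N = 2 × 0.1402 g N₂ ÷ 28.014 g/mol = 0.010009 mol
Divide by the smallest (0.010009 mol): C 4.000, H 2.999, N 1.000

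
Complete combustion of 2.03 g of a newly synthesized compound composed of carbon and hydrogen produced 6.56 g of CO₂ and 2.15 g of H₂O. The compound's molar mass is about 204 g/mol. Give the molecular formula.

mol C = 6.56 g CO₂ ÷ 44.009 g/mol = 0.1491 mol
mol H = 2 × 2.15 g H₂O ÷ 18.015 g/mol = 0.2387 mol
Divide by the smallest (0.1491 mol): C 1.000, H 1.601
Multiplying each by 5 gives whole numbers: C 5.00, H 8.01
Empirical formula: C5H8
Empirical-formula mass = 68.12 g/mol; 204 ÷ 68.12 ≈ 3, so the molecular formula is C15H24.

C15H24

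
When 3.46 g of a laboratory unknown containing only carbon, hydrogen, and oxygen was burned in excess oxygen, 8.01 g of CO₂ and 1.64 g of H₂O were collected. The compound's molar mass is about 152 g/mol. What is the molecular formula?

mol C = 8.01 g CO₂ ÷ 44.009 g/mol = 0.1820 mol
mol H = 2 × 1.64 g H₂O ÷ 18.015 g/mol = 0.1821 mol
mass O = 3.46 − (2.186 + 0.1835) = 1.090 g → mol O = 1.090 ÷ 15.999 = 0.06815 mol
Divide by the smallest (0.06815 mol): C 2.671, H 2.672, O 1.000
Multiplying each by 3 gives whole numbers: C 8.01, H 8.01, O 3.00
Empirical formula: C8H8O3
Empirical-formula mass = 152.15 g/mol; 152 ÷ 152.15 ≈ 1, so the molecular formula is C8H8O3.

C8H8O3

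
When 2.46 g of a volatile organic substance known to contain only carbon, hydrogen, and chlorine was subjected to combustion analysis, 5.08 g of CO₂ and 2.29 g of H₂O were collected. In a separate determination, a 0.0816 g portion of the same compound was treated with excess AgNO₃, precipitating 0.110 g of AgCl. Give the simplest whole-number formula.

mol C = 5.08 g CO₂ ÷ 44.009 g/mol = 0.1154 mol
mol H = 2 × 2.29 g H₂O ÷ 18.015 g/mol = 0.2542 mol
From the AgCl data: mol Cl per gram of compound = (0.110 ÷ 143.318) ÷ 0.0816 = 0.009406 mol/g, so in the 2.46 g combustion sample mol Cl = 0.02314 mol
Divide by the smallest (0.02314 mol): C 4.989, H 10.987, Cl 1.000

C5H11Cl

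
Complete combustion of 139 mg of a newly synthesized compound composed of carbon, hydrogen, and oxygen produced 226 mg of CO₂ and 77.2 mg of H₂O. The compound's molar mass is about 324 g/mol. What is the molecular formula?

mol C = 0.226 g CO₂ ÷ 44.009 g/mol = 0.005135 mol
mol H = 2 × 0.0772 g H₂O ÷ 18.015 g/mol = 0.008571 mol
mass O = 0.139 − (0.06168 + 0.008639) = 0.06868 g → mol O = 0.06868 ÷ 15.999 = 0.004293 mol
Divide by the smallest (0.004293 mol): C 1.196, H 1.997, O 1.000
Multiplying each by 5 gives whole numbers: C 5.98, H 9.98, O 5.00
Empirical formula: C6H10O5
Empirical-formula mass = 162.14 g/mol; 324 ÷ 162.14 ≈ 2, so the molecular formula is C12H20O10.

C12H20O10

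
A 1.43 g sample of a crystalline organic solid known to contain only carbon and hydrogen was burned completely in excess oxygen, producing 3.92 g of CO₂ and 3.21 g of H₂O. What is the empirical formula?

mol C = 3.92 g CO₂ ÷ 44.009 g/mol = 0.08907 mol
mol H = 2 × 3.21 g H₂O ÷ 18.015 g/mol = 0.3564 mol
Divide by the smallest (0.08907 mol): C 1.000, H 4.001

CH4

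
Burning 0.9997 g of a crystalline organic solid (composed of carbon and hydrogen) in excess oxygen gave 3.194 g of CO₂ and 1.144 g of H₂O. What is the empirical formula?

C4H7

mol C = 3.194 g CO₂ ÷ 44.009 g/mol = 0.072576 mol
mol H = 2 × 1.144 g H₂O ÷ 18.015 g/mol = 0.12701 mol
Divide by the smallest (0.072576 mol): C 1.000, H 1.750
Multiplying each by 4 gives whole numbers: C 4.00, H 7.00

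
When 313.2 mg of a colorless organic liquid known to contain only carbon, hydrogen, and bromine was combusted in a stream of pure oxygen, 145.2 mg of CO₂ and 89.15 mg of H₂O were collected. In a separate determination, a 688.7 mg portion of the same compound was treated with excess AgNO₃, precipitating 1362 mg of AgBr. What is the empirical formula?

mol C = 0.1452 g CO₂ ÷ 44.009 g/mol = 0.0032993 mol
mol H = 2 × 0.08915 g H₂O ÷ 18.015 g/mol = 0.0098973 mol
From the AgBr data: mol Br per gram of compound = (1.362 ÷ 187.772) ÷ 0.6887 = 0.010532 mol/g, so in the 0.3132 g combustion sample mol Br = 0.0032987 mol
Divide by the smallest (0.0032987 mol): C 1.000, H 3.000, Br 1.000

CH3Br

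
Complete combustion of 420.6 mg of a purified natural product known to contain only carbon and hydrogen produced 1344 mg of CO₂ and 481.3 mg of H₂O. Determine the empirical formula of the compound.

mol C = 1.344 g CO₂ ÷ 44.009 g/mol = 0.030539 mol
mol H = 2 × 0.4813 g H₂O ÷ 18.015 g/mol = 0.053433 mol
Divide by the smallest (0.030539 mol): C 1.000, H 1.750
Multiplying each by 4 gives whole numbers: C 4.00, H 7.00

C4H7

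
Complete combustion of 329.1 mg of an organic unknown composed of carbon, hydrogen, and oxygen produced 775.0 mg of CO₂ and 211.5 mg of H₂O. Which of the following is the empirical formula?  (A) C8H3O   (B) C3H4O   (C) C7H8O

mol C = 0.7750 g CO₂ ÷ 44.009 g/mol = 0.017610 mol
mol H = 2 × 0.2115 g H₂O ÷ 18.015 g/mol = 0.023480 mol
mass O = 0.3291 − (0.21151 + 0.023668) = 0.093918 g → mol O = 0.093918 ÷ 15.999 = 0.0058702 mol
Divide by the smallest (0.0058702 mol): C 3.000, H 4.000, O 1.000

(B) C3H4O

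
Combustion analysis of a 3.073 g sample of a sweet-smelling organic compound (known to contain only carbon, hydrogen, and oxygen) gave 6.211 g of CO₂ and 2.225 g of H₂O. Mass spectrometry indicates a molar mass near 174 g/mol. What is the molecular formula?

C8H14O4

mol C = 6.211 g CO₂ ÷ 44.009 g/mol = 0.14113 mol
mol H = 2 × 2.225 g H₂O ÷ 18.015 g/mol = 0.24702 mol
mass O = 3.073 − (1.6951 + 0.24899) = 1.1289 g → mol O = 1.1289 ÷ 15.999 = 0.070560 mol
Divide by the smallest (0.070560 mol): C 2.000, H 3.501, O 1.000
Multiplying each by 2 gives whole numbers: C 4.00, H 7.00, O 2.00
Empirical formula: C4H7O2
Empirical-formula mass = 87.10 g/mol; 174 ÷ 87.10 ≈ 2, so the molecular formula is C8H14O4.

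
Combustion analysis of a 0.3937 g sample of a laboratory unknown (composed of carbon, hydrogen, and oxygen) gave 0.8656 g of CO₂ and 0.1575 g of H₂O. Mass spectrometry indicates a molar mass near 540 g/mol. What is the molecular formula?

C27H24O12

mol C = 0.8656 g CO₂ ÷ 44.009 g/mol = 0.019669 mol
mol H = 2 × 0.1575 g H₂O ÷ 18.015 g/mol = 0.017485 mol
mass O = 0.3937 − (0.23624 + 0.017625) = 0.13983 g → mol O = 0.13983 ÷ 15.999 = 0.0087402 mol
Divide by the smallest (0.0087402 mol): C 2.250, H 2.001, O 1.000
Multiplying each by 4 gives whole numbers: C 9.00, H 8.00, O 4.00
Empirical formula: C9H8O4
Empirical-formula mass = 180.16 g/mol; 540 ÷ 180.16 ≈ 3, so the molecular formula is C27H24O12.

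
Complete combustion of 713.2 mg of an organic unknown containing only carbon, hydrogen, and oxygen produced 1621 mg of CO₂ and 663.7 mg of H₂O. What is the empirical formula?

mol C = 1.621 g CO₂ ÷ 44.009 g/mol = 0.036833 mol
mol H = 2 × 0.6637 g H₂O ÷ 18.015 g/mol = 0.073683 mol
mass O = 0.7132 − (0.44241 + 0.074273) = 0.19652 g → mol O = 0.19652 ÷ 15.999 = 0.012283 mol
Divide by the smallest (0.012283 mol): C 2.999, H 5.999, O 1.000

C3H6O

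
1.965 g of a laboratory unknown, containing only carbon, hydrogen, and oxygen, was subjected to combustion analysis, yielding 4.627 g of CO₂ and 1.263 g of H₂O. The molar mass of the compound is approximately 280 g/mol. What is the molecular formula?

mol C = 4.627 g CO₂ ÷ 44.009 g/mol = 0.10514 mol
mol H = 2 × 1.263 g H₂O ÷ 18.015 g/mol = 0.14022 mol
mass O = 1.965 − (1.2628 + 0.14134) = 0.56085 g → mol O = 0.56085 ÷ 15.999 = 0.035056 mol
Divide by the smallest (0.035056 mol): C 2.999, H 4.000, O 1.000
Empirical formula: C3H4O
Empirical-formula mass = 56.06 g/mol; 280 ÷ 56.06 ≈ 5, so the molecular formula is C15H20O5.

C15H20O5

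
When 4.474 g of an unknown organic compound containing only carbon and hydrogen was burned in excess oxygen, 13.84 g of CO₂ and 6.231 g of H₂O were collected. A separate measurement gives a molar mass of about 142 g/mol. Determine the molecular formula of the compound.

C10H22

mol C = 13.84 g CO₂ ÷ 44.009 g/mol = 0.31448 mol
mol H = 2 × 6.231 g H₂O ÷ 18.015 g/mol = 0.69176 mol
Divide by the smallest (0.31448 mol): C 1.000, H 2.200
Multiplying each by 5 gives whole numbers: C 5.00, H 11.00
Empirical formula: C5H11
Empirical-formula mass = 71.14 g/mol; 142 ÷ 71.14 ≈ 2, so the molecular formula is C10H22.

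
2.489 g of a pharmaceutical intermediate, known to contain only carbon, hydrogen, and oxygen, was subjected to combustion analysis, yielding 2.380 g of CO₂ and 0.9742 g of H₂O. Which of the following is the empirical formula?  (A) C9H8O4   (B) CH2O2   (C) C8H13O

(B) CH2O2

mol C = 2.380 g CO₂ ÷ 44.009 g/mol = 0.054080 mol
mol H = 2 × 0.9742 g H₂O ÷ 18.015 g/mol = 0.10815 mol
mass O = 2.489 − (0.64955 + 0.10902) = 1.7304 g → mol O = 1.7304 ÷ 15.999 = 0.10816 mol
Divide by the smallest (0.054080 mol): C 1.000, H 2.000, O 2.000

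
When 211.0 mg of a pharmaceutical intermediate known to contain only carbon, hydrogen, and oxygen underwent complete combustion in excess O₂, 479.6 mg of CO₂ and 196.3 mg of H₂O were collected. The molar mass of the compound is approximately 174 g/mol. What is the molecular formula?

C9H18O3

mol C = 0.4796 g CO₂ ÷ 44.009 g/mol = 0.010898 mol
mol H = 2 × 0.1963 g H₂O ÷ 18.015 g/mol = 0.021793 mol
mass O = 0.2110 − (0.13089 + 0.021967) = 0.058140 g → mol O = 0.058140 ÷ 15.999 = 0.0036340 mol
Divide by the smallest (0.0036340 mol): C 2.999, H 5.997, O 1.000
Empirical formula: C3H6O
Empirical-formula mass = 58.08 g/mol; 174 ÷ 58.08 ≈ 3, so the molecular formula is C9H18O3.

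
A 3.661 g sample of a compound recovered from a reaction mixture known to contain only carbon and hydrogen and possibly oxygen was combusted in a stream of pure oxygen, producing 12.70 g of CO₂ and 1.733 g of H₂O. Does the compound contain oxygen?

mol C = 12.70 g CO₂ ÷ 44.009 g/mol = 0.28858 mol
mol H = 2 × 1.733 g H₂O ÷ 18.015 g/mol = 0.19240 mol
C and H together account for 3.6600 g — essentially the entire 3.661 g sample — so the compound contains no oxygen.

no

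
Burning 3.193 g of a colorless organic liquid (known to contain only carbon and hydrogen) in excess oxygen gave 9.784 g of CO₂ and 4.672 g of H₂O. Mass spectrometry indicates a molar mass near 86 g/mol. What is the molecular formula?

C6H14

mol C = 9.784 g CO₂ ÷ 44.009 g/mol = 0.22232 mol
mol H = 2 × 4.672 g H₂O ÷ 18.015 g/mol = 0.51868 mol
Divide by the smallest (0.22232 mol): C 1.000, H 2.333
Multiplying each by 3 gives whole numbers: C 3.00, H 7.00
Empirical formula: C3H7
Empirical-formula mass = 43.09 g/mol; 86 ÷ 43.09 ≈ 2, so the molecular formula is C6H14.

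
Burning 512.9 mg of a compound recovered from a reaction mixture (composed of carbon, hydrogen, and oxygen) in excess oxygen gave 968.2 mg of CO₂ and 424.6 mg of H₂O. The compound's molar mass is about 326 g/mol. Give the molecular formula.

C14H30O8

mol C = 0.9682 g CO₂ ÷ 44.009 g/mol = 0.022000 mol
mol H = 2 × 0.4246 g H₂O ÷ 18.015 g/mol = 0.047138 mol
mass O = 0.5129 − (0.26424 + 0.047516) = 0.20114 g → mol O = 0.20114 ÷ 15.999 = 0.012572 mol
Divide by the smallest (0.012572 mol): C 1.750, H 3.749, O 1.000
Multiplying each by 4 gives whole numbers: C 7.00, H 15.00, O 4.00
Empirical formula: C7H15O4
Empirical-formula mass = 163.19 g/mol; 326 ÷ 163.19 ≈ 2, so the molecular formula is C14H30O8.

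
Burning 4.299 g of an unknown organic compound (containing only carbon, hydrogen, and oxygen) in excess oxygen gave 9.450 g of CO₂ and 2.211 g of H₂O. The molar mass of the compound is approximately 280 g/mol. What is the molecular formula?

mol C = 9.450 g CO₂ ÷ 44.009 g/mol = 0.21473 mol
mol H = 2 × 2.211 g H₂O ÷ 18.015 g/mol = 0.24546 mol
mass O = 4.299 − (2.5791 + 0.24743) = 1.4725 g → mol O = 1.4725 ÷ 15.999 = 0.092035 mol
Divide by the smallest (0.092035 mol): C 2.333, H 2.667, O 1.000
Multiplying each by 3 gives whole numbers: C 7.00, H 8.00, O 3.00
Empirical formula: C7H8O3
Empirical-formula mass = 140.14 g/mol; 280 ÷ 140.14 ≈ 2, so the molecular formula is C14H16O6.

C14H16O6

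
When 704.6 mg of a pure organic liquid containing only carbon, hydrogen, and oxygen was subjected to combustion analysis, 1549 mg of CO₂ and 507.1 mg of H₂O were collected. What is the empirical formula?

mol C = 1.549 g CO₂ ÷ 44.009 g/mol = 0.035197 mol
mol H = 2 × 0.5071 g H₂O ÷ 18.015 g/mol = 0.056298 mol
mass O = 0.7046 − (0.42276 + 0.056748) = 0.22510 g → mol O = 0.22510 ÷ 15.999 = 0.014069 mol
Divide by the smallest (0.014069 mol): C 2.502, H 4.001, O 1.000
Multiplying each by 2 gives whole numbers: C 5.00, H 8.00, O 2.00

C5H8O2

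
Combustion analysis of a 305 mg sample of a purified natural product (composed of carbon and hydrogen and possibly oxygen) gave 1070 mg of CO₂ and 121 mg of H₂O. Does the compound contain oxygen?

no

mol C = 1.07 g CO₂ ÷ 44.009 g/mol = 0.02431 mol
mol H = 2 × 0.121 g H₂O ÷ 18.015 g/mol = 0.01343 mol
C and H together account for 0.3056 g — essentially the entire 0.305 g sample — so the compound contains no oxygen.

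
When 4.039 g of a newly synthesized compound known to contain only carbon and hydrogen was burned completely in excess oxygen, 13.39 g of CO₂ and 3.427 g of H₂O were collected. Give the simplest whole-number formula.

mol C = 13.39 g CO₂ ÷ 44.009 g/mol = 0.30426 mol
mol H = 2 × 3.427 g H₂O ÷ 18.015 g/mol = 0.38046 mol
Divide by the smallest (0.30426 mol): C 1.000, H 1.250
Multiplying each by 4 gives whole numbers: C 4.00, H 5.00

C4H5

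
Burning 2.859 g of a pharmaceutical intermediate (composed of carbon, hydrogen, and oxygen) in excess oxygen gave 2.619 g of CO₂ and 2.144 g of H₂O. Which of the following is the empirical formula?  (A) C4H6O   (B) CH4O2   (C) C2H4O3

mol C = 2.619 g CO₂ ÷ 44.009 g/mol = 0.059511 mol
mol H = 2 × 2.144 g H₂O ÷ 18.015 g/mol = 0.23802 mol
mass O = 2.859 − (0.71478 + 0.23993) = 1.9043 g → mol O = 1.9043 ÷ 15.999 = 0.11903 mol
Divide by the smallest (0.059511 mol): C 1.000, H 4.000, O 2.000

(B) CH4O2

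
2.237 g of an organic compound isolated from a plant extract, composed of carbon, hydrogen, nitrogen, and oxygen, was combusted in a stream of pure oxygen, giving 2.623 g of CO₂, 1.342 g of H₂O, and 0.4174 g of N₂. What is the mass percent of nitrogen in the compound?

18.66%

mol C = 2.623 g CO₂ ÷ 44.009 g/mol = 0.059601 mol
mol H = 2 × 1.342 g H₂O ÷ 18.015 g/mol = 0.14899 mol
mol N = 2 × 0.4174 g N₂ ÷ 28.014 g/mol = 0.029799 mol
mass O = 2.237 − (0.71587 + 0.15018 + 0.41740) = 0.95355 g → mol O = 0.95355 ÷ 15.999 = 0.059600 mol
mass % N = 0.41740 g ÷ 2.237 g × 100%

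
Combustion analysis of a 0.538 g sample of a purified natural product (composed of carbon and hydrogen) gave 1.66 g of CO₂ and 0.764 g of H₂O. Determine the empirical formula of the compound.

mol C = 1.66 g CO₂ ÷ 44.009 g/mol = 0.03772 mol
mol H = 2 × 0.764 g H₂O ÷ 18.015 g/mol = 0.08482 mol
Divide by the smallest (0.03772 mol): C 1.000, H 2.249
Multiplying each by 4 gives whole numbers: C 4.00, H 8.99

C4H9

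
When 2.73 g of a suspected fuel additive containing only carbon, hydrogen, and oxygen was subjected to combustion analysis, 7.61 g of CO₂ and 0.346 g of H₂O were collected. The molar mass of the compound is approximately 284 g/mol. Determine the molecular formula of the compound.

mol C = 7.61 g CO₂ ÷ 44.009 g/mol = 0.1729 mol
mol H = 2 × 0.346 g H₂O ÷ 18.015 g/mol = 0.03841 mol
mass O = 2.73 − (2.077 + 0.03872) = 0.6143 g → mol O = 0.6143 ÷ 15.999 = 0.03840 mol
Divide by the smallest (0.03840 mol): C 4.503, H 1.000, O 1.000
Multiplying each by 2 gives whole numbers: C 9.01, H 2.00, O 2.00
Empirical formula: C9H2O2
Empirical-formula mass = 142.11 g/mol; 284 ÷ 142.11 ≈ 2, so the molecular formula is C18H4O4.

C18H4O4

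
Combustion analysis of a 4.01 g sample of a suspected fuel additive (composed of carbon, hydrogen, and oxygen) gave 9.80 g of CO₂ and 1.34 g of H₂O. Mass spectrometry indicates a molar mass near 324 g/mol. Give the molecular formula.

mol C = 9.80 g CO₂ ÷ 44.009 g/mol = 0.2227 mol
mol H = 2 × 1.34 g H₂O ÷ 18.015 g/mol = 0.1488 mol
mass O = 4.01 − (2.675 + 0.1500) = 1.185 g → mol O = 1.185 ÷ 15.999 = 0.07409 mol
Divide by the smallest (0.07409 mol): C 3.005, H 2.008, O 1.000
Empirical formula: C3H2O
Empirical-formula mass = 54.05 g/mol; 324 ÷ 54.05 ≈ 6, so the molecular formula is C18H12O6.

C18H12O6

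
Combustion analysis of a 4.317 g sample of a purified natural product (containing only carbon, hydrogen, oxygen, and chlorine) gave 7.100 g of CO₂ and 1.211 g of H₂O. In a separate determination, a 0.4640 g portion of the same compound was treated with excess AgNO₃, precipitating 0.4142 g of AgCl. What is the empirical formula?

mol C = 7.100 g CO₂ ÷ 44.009 g/mol = 0.16133 mol
mol H = 2 × 1.211 g H₂O ÷ 18.015 g/mol = 0.13444 mol
From the AgCl data: mol Cl per gram of compound = (0.4142 ÷ 143.318) ÷ 0.4640 = 0.0062286 mol/g, so in the 4.317 g combustion sample mol Cl = 0.026889 mol
mass O = 4.317 − (1.9377 + 0.13552 + 0.95321) = 1.2905 g → mol O = 1.2905 ÷ 15.999 = 0.080663 mol
Divide by the smallest (0.026889 mol): C 6.000, H 5.000, Cl 1.000, O 3.000

C6H5ClO3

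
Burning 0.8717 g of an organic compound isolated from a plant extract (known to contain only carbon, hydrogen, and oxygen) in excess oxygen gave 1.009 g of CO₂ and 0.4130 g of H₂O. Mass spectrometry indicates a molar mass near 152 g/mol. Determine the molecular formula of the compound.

mol C = 1.009 g CO₂ ÷ 44.009 g/mol = 0.022927 mol
mol H = 2 × 0.4130 g H₂O ÷ 18.015 g/mol = 0.045851 mol
mass O = 0.8717 − (0.27538 + 0.046217) = 0.55010 g → mol O = 0.55010 ÷ 15.999 = 0.034384 mol
Divide by the smallest (0.022927 mol): C 1.000, H 2.000, O 1.500
Multiplying each by 2 gives whole numbers: C 2.00, H 4.00, O 3.00
Empirical formula: C2H4O3
Empirical-formula mass = 76.05 g/mol; 152 ÷ 76.05 ≈ 2, so the molecular formula is C4H8O6.

C4H8O6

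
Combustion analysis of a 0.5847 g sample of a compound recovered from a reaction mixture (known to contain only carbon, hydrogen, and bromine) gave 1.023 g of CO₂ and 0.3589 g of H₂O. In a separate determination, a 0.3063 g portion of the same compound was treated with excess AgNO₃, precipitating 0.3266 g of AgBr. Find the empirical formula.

C7H12Br

mol C = 1.023 g CO₂ ÷ 44.009 g/mol = 0.023245 mol
mol H = 2 × 0.3589 g H₂O ÷ 18.015 g/mol = 0.039845 mol
From the AgBr data: mol Br per gram of compound = (0.3266 ÷ 187.772) ÷ 0.3063 = 0.0056786 mol/g, so in the 0.5847 g combustion sample mol Br = 0.0033203 mol
Divide by the smallest (0.0033203 mol): C 7.001, H 12.000, Br 1.000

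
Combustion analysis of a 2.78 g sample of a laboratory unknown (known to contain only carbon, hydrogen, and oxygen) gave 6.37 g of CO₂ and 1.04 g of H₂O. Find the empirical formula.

C5H4O2

mol C = 6.37 g CO₂ ÷ 44.009 g/mol = 0.1447 mol
mol H = 2 × 1.04 g H₂O ÷ 18.015 g/mol = 0.1155 mol
mass O = 2.78 − (1.739 + 0.1164) = 0.9251 g → mol O = 0.9251 ÷ 15.999 = 0.05782 mol
Divide by the smallest (0.05782 mol): C 2.503, H 1.997, O 1.000
Multiplying each by 2 gives whole numbers: C 5.01, H 3.99, O 2.00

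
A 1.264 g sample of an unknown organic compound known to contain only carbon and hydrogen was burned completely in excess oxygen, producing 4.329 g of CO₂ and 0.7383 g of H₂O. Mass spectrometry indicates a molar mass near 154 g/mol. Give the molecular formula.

mol C = 4.329 g CO₂ ÷ 44.009 g/mol = 0.098366 mol
mol H = 2 × 0.7383 g H₂O ÷ 18.015 g/mol = 0.081965 mol
Divide by the smallest (0.081965 mol): C 1.200, H 1.000
Multiplying each by 5 gives whole numbers: C 6.00, H 5.00
Empirical formula: C6H5
Empirical-formula mass = 77.11 g/mol; 154 ÷ 77.11 ≈ 2, so the molecular formula is C12H10.

C12H10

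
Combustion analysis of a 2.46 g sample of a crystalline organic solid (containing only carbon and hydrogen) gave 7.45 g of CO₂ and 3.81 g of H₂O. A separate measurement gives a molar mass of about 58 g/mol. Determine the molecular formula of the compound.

mol C = 7.45 g CO₂ ÷ 44.009 g/mol = 0.1693 mol
mol H = 2 × 3.81 g H₂O ÷ 18.015 g/mol = 0.4230 mol
Divide by the smallest (0.1693 mol): C 1.000, H 2.499
Multiplying each by 2 gives whole numbers: C 2.00, H 5.00
Empirical formula: C2H5
Empirical-formula mass = 29.06 g/mol; 58 ÷ 29.06 ≈ 2, so the molecular formula is C4H10.

C4H10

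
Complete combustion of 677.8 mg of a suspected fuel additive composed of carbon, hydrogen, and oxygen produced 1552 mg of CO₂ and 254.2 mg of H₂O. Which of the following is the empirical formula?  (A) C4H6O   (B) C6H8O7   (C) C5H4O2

mol C = 1.552 g CO₂ ÷ 44.009 g/mol = 0.035266 mol
mol H = 2 × 0.2542 g H₂O ÷ 18.015 g/mol = 0.028221 mol
mass O = 0.6778 − (0.42357 + 0.028447) = 0.22578 g → mol O = 0.22578 ÷ 15.999 = 0.014112 mol
Divide by the smallest (0.014112 mol): C 2.499, H 2.000, O 1.000
Multiplying each by 2 gives whole numbers: C 5.00, H 4.00, O 2.00

(C) C5H4O2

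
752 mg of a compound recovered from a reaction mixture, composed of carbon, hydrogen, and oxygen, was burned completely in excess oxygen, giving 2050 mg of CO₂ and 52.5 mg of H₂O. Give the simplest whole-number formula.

C8HO2

mol C = 2.05 g CO₂ ÷ 44.009 g/mol = 0.04658 mol
mol H = 2 × 0.0525 g H₂O ÷ 18.015 g/mol = 0.005828 mol
mass O = 0.752 − (0.5595 + 0.005875) = 0.1866 g → mol O = 0.1866 ÷ 15.999 = 0.01167 mol
Divide by the smallest (0.005828 mol): C 7.992, H 1.000, O 2.001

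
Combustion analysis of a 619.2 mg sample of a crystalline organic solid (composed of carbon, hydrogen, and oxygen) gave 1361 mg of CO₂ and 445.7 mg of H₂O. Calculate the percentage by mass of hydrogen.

mol C = 1.361 g CO₂ ÷ 44.009 g/mol = 0.030925 mol
mol H = 2 × 0.4457 g H₂O ÷ 18.015 g/mol = 0.049481 mol
mass O = 0.6192 − (0.37145 + 0.049877) = 0.19788 g → mol O = 0.19788 ÷ 15.999 = 0.012368 mol
mass % H = 0.049877 g ÷ 0.6192 g × 100%

8.06%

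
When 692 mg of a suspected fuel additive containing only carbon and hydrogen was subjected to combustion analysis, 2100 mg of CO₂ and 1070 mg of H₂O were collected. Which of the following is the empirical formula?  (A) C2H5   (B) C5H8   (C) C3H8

mol C = 2.10 g CO₂ ÷ 44.009 g/mol = 0.04772 mol
mol H = 2 × 1.07 g H₂O ÷ 18.015 g/mol = 0.1188 mol
Divide by the smallest (0.04772 mol): C 1.000, H 2.489
Multiplying each by 2 gives whole numbers: C 2.00, H 4.98

(A) C2H5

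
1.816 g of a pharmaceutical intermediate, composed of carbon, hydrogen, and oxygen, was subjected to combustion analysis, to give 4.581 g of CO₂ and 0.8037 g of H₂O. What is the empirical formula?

C7H6O2

mol C = 4.581 g CO₂ ÷ 44.009 g/mol = 0.10409 mol
mol H = 2 × 0.8037 g H₂O ÷ 18.015 g/mol = 0.089226 mol
mass O = 1.816 − (1.2503 + 0.089939) = 0.47581 g → mol O = 0.47581 ÷ 15.999 = 0.029740 mol
Divide by the smallest (0.029740 mol): C 3.500, H 3.000, O 1.000
Multiplying each by 2 gives whole numbers: C 7.00, H 6.00, O 2.00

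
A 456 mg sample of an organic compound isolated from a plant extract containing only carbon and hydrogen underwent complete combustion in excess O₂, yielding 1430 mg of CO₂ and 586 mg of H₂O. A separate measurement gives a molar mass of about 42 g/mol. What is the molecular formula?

C3H6

mol C = 1.43 g CO₂ ÷ 44.009 g/mol = 0.03249 mol
mol H = 2 × 0.586 g H₂O ÷ 18.015 g/mol = 0.06506 mol
Divide by the smallest (0.03249 mol): C 1.000, H 2.002
Empirical formula: CH2
Empirical-formula mass = 14.03 g/mol; 42 ÷ 14.03 ≈ 3, so the molecular formula is C3H6.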